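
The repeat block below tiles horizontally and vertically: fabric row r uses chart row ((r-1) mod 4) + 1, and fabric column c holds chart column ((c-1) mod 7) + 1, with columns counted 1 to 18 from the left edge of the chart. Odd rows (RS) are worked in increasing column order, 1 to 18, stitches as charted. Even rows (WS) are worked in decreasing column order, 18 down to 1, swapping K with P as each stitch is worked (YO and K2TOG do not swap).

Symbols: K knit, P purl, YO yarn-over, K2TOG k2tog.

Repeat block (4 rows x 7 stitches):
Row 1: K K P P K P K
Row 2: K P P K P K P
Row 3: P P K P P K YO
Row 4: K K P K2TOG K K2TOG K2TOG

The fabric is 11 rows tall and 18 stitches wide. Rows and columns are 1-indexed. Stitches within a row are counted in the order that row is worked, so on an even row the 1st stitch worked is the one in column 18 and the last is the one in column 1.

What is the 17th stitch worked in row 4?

For row 4: chart row = ((4-1) mod 4) + 1 = 4; this is a WS (even) row.
Chart row 4 tiled across columns 1-18: K K P K2TOG K K2TOG K2TOG K K P K2TOG K K2TOG K2TOG K K P K2TOG
WS row: flip the tiled sequence (start at column 18) and apply K<->P; YO and K2TOG stay.
Row 4 as worked: K2TOG K P P K2TOG K2TOG P K2TOG K P P K2TOG K2TOG P K2TOG K P P
Stitch 17 in working order -> P

== STITCH ==
P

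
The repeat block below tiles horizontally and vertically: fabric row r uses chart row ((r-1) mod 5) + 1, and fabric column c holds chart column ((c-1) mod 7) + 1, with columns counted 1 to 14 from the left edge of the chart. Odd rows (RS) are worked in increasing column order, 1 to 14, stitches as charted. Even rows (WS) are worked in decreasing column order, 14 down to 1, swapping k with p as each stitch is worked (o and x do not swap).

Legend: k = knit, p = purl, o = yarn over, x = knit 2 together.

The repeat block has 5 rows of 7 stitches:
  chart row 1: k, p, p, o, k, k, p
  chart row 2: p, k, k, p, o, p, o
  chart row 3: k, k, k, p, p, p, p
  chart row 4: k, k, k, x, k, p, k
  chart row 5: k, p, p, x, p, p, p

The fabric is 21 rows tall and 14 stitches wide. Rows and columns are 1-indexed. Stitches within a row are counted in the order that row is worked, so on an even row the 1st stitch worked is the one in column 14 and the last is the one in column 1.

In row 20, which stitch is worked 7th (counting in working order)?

== STITCH ==
p

Derivation:
For row 20: chart row = ((20-1) mod 5) + 1 = 5; this is a WS (even) row.
Chart row 5 tiled across columns 1-14: k p p x p p p k p p x p p p
WS: work from column 14 back to column 1 (reverse the tiled row), swapping k<->p (o and x unchanged).
Row 20 as worked: k k k x k k p k k k x k k p
Stitch 7 in working order -> p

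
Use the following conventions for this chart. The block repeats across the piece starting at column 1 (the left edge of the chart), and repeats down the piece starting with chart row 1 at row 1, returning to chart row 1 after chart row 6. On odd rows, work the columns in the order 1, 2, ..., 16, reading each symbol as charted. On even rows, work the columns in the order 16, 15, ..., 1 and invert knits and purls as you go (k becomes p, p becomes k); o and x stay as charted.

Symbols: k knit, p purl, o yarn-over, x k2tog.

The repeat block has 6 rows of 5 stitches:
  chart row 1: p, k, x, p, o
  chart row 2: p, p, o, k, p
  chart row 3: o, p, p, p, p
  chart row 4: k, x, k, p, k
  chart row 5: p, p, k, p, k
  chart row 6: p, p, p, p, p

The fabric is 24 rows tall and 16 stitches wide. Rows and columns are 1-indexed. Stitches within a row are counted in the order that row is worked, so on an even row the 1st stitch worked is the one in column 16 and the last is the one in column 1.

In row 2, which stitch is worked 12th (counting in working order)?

Stitch:
k

Derivation:
Row 2 uses chart row ((2-1) mod 6)+1 = 2. Row 2 is even, so WS.
Chart row 2 tiled across columns 1-16: p p o k p p p o k p p p o k p p
WS row: flip the tiled sequence (start at column 16) and apply k<->p; o and x stay.
Row 2 as worked: k k p o k k k p o k k k p o k k
Counting 12 along the worked row gives k.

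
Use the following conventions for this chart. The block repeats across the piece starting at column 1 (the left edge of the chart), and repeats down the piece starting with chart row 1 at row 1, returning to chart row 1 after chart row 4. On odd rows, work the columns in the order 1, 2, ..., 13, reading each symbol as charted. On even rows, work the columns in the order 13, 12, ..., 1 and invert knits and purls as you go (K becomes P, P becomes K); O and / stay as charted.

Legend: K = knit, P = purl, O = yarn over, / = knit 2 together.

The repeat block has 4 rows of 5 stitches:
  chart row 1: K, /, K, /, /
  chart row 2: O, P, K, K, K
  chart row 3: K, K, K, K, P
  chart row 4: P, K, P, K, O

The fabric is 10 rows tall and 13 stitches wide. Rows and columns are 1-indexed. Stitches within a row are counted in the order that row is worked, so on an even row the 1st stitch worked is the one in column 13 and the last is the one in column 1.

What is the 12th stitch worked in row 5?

Row 5: (5-1) mod 4 = 0, so use chart row 1. Odd row -> RS.
Chart row 1 tiled across columns 1-13: K / K / / K / K / / K / K
RS row: no reversal, no swap; stitch n worked = column n.
Counting 12 along the worked row gives /.

Result:
/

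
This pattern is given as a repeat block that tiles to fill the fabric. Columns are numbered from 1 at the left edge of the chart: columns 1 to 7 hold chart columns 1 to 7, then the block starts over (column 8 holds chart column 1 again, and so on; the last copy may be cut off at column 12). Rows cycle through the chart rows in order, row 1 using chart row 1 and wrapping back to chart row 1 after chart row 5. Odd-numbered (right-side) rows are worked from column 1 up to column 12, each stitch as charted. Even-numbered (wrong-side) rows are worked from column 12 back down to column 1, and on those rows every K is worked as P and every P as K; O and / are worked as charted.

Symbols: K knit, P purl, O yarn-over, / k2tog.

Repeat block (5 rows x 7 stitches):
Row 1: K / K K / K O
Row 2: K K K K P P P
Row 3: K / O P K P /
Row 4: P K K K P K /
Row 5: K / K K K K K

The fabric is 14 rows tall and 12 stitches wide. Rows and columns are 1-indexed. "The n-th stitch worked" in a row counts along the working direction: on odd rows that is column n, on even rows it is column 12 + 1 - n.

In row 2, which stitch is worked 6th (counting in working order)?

Result:
K

Derivation:
For row 2: chart row = ((2-1) mod 5) + 1 = 2; this is a WS (even) row.
Chart row 2 tiled across columns 1-12: K K K K P P P K K K K P
WS: work from column 12 back to column 1 (reverse the tiled row), swapping K<->P (O and / unchanged).
Row 2 as worked: K P P P P K K K P P P P
Stitch 6 in working order -> K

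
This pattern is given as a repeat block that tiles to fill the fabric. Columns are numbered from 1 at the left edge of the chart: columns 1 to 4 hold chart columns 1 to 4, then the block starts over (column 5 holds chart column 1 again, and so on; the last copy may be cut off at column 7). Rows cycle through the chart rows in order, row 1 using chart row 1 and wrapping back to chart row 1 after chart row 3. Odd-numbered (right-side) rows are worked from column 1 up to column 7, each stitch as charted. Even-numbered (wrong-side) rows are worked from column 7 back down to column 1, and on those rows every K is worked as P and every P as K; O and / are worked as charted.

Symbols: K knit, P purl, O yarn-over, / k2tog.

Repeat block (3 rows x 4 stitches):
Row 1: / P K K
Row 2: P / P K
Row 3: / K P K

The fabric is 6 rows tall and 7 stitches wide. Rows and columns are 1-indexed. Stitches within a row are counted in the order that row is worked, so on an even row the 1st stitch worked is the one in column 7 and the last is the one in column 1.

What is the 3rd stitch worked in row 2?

Row 2: (2-1) mod 3 = 1, so use chart row 2. Even row -> WS.
Chart row 2 tiled across columns 1-7: P / P K P / P
WS row: flip the tiled sequence (start at column 7) and apply K<->P; O and / stay.
Row 2 as worked: K / K P K / K
Stitch 3 in working order -> K

== STITCH ==
K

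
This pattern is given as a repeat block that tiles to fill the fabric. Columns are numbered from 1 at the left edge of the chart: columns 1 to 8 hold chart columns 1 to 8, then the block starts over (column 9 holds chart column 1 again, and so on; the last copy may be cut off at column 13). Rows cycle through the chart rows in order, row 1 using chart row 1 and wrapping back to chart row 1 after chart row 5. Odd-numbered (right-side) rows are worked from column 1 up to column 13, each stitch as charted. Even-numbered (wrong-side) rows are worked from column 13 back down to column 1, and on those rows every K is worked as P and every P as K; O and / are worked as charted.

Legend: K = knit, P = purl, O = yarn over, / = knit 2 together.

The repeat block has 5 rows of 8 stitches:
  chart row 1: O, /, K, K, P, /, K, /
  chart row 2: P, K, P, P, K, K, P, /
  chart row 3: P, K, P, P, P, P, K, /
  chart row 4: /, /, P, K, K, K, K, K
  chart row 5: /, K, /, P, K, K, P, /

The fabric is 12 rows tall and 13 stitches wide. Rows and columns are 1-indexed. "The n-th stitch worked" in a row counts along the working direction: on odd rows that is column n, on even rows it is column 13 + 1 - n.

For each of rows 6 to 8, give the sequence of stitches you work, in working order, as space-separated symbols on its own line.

Row 6: chart row 1, WS - tiled (columns 1-13): O / K K P / K / O / K K P; work from column 13 back to 1 with K<->P swapped.
Row 7: chart row 2, RS - tile across columns 1-13 and work as-is.
Row 8: chart row 3, WS - tiled (columns 1-13): P K P P P P K / P K P P P; work from column 13 back to 1 with K<->P swapped.

== ROWS AS WORKED ==
K P P / O / P / K P P / O
P K P P K K P / P K P P K
K K K P K / P K K K K P K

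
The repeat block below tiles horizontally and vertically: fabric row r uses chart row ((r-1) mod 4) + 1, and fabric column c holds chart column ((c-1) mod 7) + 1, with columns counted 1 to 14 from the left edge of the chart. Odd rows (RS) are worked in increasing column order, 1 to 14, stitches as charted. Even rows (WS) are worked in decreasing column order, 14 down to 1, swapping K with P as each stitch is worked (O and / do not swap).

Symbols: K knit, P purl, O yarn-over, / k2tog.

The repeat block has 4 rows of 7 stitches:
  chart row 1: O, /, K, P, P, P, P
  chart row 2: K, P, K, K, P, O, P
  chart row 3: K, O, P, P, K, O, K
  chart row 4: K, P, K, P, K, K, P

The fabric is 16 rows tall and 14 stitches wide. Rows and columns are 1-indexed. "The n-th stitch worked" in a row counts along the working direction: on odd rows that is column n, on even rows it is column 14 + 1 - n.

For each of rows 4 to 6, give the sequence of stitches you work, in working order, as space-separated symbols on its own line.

Row 4: chart row 4, WS - tiled (columns 1-14): K P K P K K P K P K P K K P; work from column 14 back to 1 with K<->P swapped.
Row 5: chart row 1, RS - tile across columns 1-14 and work as-is.
Row 6: chart row 2, WS - tiled (columns 1-14): K P K K P O P K P K K P O P; work from column 14 back to 1 with K<->P swapped.

== ROWS AS WORKED ==
K P P K P K P K P P K P K P
O / K P P P P O / K P P P P
K O K P P K P K O K P P K P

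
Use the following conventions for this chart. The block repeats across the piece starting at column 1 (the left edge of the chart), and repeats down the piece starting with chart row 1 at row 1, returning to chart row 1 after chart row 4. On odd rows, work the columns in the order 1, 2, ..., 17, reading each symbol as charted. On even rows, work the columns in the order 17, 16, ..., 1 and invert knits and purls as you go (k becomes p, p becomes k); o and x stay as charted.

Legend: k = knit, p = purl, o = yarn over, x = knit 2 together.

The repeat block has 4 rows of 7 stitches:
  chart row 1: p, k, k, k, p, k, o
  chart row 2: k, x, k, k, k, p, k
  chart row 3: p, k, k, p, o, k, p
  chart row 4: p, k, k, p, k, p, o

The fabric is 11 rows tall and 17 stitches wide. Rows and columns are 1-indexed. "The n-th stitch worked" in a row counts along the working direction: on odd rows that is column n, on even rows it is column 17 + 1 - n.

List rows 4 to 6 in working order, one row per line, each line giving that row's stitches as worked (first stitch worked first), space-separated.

Row 4: chart row 4, WS - tiled (columns 1-17): p k k p k p o p k k p k p o p k k; work from column 17 back to 1 with k<->p swapped.
Row 5: chart row 1, RS - tile across columns 1-17 and work as-is.
Row 6: chart row 2, WS - tiled (columns 1-17): k x k k k p k k x k k k p k k x k; work from column 17 back to 1 with k<->p swapped.

Result:
p p k o k p k p p k o k p k p p k
p k k k p k o p k k k p k o p k k
p x p p k p p p x p p k p p p x p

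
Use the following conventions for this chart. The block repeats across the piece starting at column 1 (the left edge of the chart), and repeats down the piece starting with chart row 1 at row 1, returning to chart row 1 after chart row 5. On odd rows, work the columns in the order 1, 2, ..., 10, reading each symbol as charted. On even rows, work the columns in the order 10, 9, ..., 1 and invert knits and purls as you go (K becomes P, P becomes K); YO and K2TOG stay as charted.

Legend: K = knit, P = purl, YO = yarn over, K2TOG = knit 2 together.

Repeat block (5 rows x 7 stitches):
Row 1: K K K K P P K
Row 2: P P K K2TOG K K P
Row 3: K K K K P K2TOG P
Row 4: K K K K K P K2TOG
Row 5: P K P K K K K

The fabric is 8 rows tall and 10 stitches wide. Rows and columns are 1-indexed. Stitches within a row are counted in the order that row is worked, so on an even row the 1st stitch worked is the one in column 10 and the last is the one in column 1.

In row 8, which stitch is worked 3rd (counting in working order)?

For row 8: chart row = ((8-1) mod 5) + 1 = 3; this is a WS (even) row.
Chart row 3 tiled across columns 1-10: K K K K P K2TOG P K K K
WS row: flip the tiled sequence (start at column 10) and apply K<->P; YO and K2TOG stay.
Row 8 as worked: P P P K K2TOG K P P P P
Stitch 3 in working order -> P

Result:
P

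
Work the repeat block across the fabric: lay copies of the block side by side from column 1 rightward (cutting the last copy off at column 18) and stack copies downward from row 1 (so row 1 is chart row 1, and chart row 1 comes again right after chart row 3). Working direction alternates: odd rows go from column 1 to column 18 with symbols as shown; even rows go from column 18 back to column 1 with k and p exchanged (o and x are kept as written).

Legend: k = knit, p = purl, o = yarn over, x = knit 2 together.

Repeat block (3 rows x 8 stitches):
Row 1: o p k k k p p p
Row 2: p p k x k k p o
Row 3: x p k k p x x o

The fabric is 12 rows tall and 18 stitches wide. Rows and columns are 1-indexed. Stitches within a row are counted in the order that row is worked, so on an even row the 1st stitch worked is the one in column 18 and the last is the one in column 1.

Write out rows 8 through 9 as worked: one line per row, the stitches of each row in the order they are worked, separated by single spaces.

Rows as worked:
k k o k p p x p k k o k p p x p k k
x p k k p x x o x p k k p x x o x p

Derivation:
Row 8: chart row 2, WS - tiled (columns 1-18): p p k x k k p o p p k x k k p o p p; work from column 18 back to 1 with k<->p swapped.
Row 9: chart row 3, RS - tile across columns 1-18 and work as-is.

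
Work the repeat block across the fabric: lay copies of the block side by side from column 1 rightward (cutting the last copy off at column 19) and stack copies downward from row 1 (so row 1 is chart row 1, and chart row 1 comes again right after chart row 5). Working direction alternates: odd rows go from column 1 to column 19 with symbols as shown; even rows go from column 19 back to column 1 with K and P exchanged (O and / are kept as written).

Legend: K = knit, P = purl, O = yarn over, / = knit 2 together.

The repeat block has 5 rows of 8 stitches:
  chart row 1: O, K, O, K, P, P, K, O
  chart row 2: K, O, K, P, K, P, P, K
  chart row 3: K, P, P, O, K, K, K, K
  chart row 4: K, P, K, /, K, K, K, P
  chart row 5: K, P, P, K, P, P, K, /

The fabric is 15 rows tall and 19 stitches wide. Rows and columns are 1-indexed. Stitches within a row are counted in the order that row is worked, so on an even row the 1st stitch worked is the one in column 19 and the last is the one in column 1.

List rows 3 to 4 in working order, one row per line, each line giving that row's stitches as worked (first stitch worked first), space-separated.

Row 3: chart row 3, RS - tile across columns 1-19 and work as-is.
Row 4: chart row 4, WS - tiled (columns 1-19): K P K / K K K P K P K / K K K P K P K; work from column 19 back to 1 with K<->P swapped.

Rows as worked:
K P P O K K K K K P P O K K K K K P P
P K P K P P P / P K P K P P P / P K P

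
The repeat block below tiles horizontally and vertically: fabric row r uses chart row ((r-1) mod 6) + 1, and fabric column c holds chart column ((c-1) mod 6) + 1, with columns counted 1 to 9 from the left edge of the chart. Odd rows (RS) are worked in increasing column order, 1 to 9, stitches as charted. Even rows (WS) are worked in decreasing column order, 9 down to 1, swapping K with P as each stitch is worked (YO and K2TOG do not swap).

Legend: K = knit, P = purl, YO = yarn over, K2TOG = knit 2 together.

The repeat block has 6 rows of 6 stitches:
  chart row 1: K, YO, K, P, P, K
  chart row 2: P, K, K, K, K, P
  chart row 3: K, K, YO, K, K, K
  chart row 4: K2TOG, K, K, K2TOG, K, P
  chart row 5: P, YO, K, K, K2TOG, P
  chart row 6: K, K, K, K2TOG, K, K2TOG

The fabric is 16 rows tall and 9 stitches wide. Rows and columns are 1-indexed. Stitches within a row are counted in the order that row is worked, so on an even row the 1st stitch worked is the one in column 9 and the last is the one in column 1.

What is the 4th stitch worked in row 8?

For row 8: chart row = ((8-1) mod 6) + 1 = 2; this is a WS (even) row.
Chart row 2 tiled across columns 1-9: P K K K K P P K K
WS: work from column 9 back to column 1 (reverse the tiled row), swapping K<->P (YO and K2TOG unchanged).
Row 8 as worked: P P K K P P P P K
The 4th stitch worked is K.

Result:
K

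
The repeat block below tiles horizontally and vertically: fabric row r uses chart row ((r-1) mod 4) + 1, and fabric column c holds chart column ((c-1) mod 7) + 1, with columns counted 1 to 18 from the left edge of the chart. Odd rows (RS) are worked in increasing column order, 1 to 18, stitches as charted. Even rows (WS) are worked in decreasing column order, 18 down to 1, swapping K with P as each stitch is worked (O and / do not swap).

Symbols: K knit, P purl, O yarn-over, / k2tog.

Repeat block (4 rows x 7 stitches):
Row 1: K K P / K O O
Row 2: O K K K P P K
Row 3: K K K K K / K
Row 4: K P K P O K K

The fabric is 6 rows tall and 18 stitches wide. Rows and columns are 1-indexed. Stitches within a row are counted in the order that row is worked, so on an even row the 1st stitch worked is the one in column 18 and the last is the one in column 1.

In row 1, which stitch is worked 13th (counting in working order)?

== STITCH ==
O

Derivation:
For row 1: chart row = ((1-1) mod 4) + 1 = 1; this is a RS (odd) row.
Chart row 1 tiled across columns 1-18: K K P / K O O K K P / K O O K K P /
RS row: no reversal, no swap; stitch n worked = column n.
Stitch 13 in working order -> O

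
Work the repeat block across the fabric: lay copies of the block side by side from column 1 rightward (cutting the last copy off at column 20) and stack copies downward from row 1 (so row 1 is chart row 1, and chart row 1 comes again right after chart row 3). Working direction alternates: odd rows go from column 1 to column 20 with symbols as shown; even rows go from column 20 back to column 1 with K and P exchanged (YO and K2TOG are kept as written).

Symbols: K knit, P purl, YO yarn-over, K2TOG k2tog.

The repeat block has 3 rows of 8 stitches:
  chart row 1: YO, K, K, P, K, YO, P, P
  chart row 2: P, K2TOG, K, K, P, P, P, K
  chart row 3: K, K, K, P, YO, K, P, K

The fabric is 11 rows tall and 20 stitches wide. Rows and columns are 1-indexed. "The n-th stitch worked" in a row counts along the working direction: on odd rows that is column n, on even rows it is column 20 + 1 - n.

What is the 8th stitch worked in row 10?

For row 10: chart row = ((10-1) mod 3) + 1 = 1; this is a WS (even) row.
Chart row 1 tiled across columns 1-20: YO K K P K YO P P YO K K P K YO P P YO K K P
Wrong side: read the tiled row from column 20 down to 1 and exchange K with P (leave YO, K2TOG).
Row 10 as worked: K P P YO K K YO P K P P YO K K YO P K P P YO
Stitch 8 in working order -> P

== STITCH ==
P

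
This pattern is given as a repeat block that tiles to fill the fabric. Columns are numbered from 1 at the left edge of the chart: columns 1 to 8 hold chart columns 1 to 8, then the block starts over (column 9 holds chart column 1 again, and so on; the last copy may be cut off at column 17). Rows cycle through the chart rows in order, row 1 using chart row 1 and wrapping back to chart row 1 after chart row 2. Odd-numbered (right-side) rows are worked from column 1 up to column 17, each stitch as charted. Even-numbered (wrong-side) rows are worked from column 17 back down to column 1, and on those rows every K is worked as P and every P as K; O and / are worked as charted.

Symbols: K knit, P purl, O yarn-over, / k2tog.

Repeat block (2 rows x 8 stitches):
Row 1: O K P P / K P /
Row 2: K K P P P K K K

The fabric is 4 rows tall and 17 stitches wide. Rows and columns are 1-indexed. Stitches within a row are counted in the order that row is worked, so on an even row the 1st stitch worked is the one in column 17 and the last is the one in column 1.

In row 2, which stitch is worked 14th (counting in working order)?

Row 2: (2-1) mod 2 = 1, so use chart row 2. Even row -> WS.
Chart row 2 tiled across columns 1-17: K K P P P K K K K K P P P K K K K
Wrong side: read the tiled row from column 17 down to 1 and exchange K with P (leave O, /).
Row 2 as worked: P P P P K K K P P P P P K K K P P
Stitch 14 in working order -> K

Result:
K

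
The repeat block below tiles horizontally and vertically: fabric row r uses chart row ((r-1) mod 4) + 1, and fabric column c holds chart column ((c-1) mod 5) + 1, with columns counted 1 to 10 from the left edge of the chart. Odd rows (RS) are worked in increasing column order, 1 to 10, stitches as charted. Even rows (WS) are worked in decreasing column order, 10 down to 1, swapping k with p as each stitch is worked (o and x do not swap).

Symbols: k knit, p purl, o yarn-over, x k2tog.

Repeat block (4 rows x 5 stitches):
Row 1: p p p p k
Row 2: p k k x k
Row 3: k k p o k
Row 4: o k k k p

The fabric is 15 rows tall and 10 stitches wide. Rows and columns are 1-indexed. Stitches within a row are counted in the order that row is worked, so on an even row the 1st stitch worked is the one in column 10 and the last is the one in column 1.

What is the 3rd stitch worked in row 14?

Result:
p

Derivation:
Row 14: (14-1) mod 4 = 1, so use chart row 2. Even row -> WS.
Chart row 2 tiled across columns 1-10: p k k x k p k k x k
WS: work from column 10 back to column 1 (reverse the tiled row), swapping k<->p (o and x unchanged).
Row 14 as worked: p x p p k p x p p k
Stitch 3 in working order -> p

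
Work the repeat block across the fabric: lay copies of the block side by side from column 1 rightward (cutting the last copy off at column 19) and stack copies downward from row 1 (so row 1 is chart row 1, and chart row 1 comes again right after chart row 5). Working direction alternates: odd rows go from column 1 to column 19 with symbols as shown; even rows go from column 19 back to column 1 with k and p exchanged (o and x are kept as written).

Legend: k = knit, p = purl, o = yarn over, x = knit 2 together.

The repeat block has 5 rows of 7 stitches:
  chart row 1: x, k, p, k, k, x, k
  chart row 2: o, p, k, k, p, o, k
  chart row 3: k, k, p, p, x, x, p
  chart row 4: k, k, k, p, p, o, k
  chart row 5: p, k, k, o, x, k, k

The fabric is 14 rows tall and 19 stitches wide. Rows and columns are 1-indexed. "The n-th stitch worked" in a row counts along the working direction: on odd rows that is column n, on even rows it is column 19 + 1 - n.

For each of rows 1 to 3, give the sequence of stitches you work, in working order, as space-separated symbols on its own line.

Row 1: chart row 1, RS - tile across columns 1-19 and work as-is.
Row 2: chart row 2, WS - tiled (columns 1-19): o p k k p o k o p k k p o k o p k k p; work from column 19 back to 1 with k<->p swapped.
Row 3: chart row 3, RS - tile across columns 1-19 and work as-is.

== ROWS AS WORKED ==
x k p k k x k x k p k k x k x k p k k
k p p k o p o k p p k o p o k p p k o
k k p p x x p k k p p x x p k k p p x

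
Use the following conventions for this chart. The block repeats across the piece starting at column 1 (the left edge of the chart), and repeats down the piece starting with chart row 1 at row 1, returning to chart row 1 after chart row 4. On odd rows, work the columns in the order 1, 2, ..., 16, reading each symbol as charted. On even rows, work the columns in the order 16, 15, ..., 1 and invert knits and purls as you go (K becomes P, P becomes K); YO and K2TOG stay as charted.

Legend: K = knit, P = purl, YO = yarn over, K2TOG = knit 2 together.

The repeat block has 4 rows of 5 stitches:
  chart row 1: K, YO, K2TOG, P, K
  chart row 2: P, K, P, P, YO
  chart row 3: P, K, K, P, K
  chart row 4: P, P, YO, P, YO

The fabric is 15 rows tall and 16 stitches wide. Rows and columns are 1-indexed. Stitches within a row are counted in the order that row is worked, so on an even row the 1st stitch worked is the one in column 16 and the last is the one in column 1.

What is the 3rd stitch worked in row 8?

Result:
K

Derivation:
For row 8: chart row = ((8-1) mod 4) + 1 = 4; this is a WS (even) row.
Chart row 4 tiled across columns 1-16: P P YO P YO P P YO P YO P P YO P YO P
WS row: flip the tiled sequence (start at column 16) and apply K<->P; YO and K2TOG stay.
Row 8 as worked: K YO K YO K K YO K YO K K YO K YO K K
Stitch 3 in working order -> K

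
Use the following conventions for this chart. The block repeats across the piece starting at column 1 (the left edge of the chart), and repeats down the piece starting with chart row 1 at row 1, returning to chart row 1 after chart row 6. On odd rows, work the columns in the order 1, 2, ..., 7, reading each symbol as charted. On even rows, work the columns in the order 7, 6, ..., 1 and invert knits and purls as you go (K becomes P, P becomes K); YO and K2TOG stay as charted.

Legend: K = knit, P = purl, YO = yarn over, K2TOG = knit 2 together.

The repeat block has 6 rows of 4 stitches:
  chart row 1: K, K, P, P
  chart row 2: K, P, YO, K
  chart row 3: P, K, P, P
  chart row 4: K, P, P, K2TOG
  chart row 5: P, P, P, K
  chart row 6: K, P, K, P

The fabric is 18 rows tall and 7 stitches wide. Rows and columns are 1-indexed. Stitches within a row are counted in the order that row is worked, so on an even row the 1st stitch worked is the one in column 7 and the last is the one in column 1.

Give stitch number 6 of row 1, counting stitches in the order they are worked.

Row 1: (1-1) mod 6 = 0, so use chart row 1. Odd row -> RS.
Chart row 1 tiled across columns 1-7: K K P P K K P
RS: work column 1 to column 7, symbols as charted — the tiled row is the row as worked.
Counting 6 along the worked row gives K.

Stitch:
K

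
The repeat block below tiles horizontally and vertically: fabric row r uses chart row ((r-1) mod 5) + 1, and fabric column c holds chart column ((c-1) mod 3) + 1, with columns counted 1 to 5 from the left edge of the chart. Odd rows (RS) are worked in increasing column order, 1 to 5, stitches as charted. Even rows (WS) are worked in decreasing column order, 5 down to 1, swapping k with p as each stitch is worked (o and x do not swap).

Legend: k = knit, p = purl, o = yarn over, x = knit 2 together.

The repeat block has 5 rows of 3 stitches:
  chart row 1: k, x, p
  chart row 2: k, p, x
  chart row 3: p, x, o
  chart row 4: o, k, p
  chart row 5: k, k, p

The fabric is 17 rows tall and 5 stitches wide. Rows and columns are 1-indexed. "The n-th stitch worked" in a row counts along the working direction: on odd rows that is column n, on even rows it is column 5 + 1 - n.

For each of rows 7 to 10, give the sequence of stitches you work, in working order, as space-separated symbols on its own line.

Row 7: chart row 2, RS - tile across columns 1-5 and work as-is.
Row 8: chart row 3, WS - tiled (columns 1-5): p x o p x; work from column 5 back to 1 with k<->p swapped.
Row 9: chart row 4, RS - tile across columns 1-5 and work as-is.
Row 10: chart row 5, WS - tiled (columns 1-5): k k p k k; work from column 5 back to 1 with k<->p swapped.

== ROWS AS WORKED ==
k p x k p
x k o x k
o k p o k
p p k p p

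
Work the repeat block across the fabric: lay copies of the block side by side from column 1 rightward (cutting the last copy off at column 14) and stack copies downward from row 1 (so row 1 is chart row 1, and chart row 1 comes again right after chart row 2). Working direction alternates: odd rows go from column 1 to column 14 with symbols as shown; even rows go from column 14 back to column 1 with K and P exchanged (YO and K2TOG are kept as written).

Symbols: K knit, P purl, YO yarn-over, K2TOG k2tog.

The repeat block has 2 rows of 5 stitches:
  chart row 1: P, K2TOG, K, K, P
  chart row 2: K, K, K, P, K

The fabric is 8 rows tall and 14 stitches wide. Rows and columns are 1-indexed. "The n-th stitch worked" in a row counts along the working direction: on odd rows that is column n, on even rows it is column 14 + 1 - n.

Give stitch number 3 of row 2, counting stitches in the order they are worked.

Row 2: (2-1) mod 2 = 1, so use chart row 2. Even row -> WS.
Chart row 2 tiled across columns 1-14: K K K P K K K K P K K K K P
WS row: flip the tiled sequence (start at column 14) and apply K<->P; YO and K2TOG stay.
Row 2 as worked: K P P P P K P P P P K P P P
Stitch 3 in working order -> P

== STITCH ==
P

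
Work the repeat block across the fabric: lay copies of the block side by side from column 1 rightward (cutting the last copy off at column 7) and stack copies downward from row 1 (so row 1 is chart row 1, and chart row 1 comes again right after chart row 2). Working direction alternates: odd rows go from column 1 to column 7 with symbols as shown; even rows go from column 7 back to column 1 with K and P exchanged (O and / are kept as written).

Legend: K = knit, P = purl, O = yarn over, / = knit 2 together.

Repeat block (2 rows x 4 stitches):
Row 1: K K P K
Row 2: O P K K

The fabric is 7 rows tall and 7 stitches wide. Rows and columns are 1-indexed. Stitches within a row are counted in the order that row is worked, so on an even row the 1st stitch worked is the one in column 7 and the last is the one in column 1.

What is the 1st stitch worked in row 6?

Row 6: (6-1) mod 2 = 1, so use chart row 2. Even row -> WS.
Chart row 2 tiled across columns 1-7: O P K K O P K
WS row: flip the tiled sequence (start at column 7) and apply K<->P; O and / stay.
Row 6 as worked: P K O P P K O
Counting 1 along the worked row gives P.

== STITCH ==
P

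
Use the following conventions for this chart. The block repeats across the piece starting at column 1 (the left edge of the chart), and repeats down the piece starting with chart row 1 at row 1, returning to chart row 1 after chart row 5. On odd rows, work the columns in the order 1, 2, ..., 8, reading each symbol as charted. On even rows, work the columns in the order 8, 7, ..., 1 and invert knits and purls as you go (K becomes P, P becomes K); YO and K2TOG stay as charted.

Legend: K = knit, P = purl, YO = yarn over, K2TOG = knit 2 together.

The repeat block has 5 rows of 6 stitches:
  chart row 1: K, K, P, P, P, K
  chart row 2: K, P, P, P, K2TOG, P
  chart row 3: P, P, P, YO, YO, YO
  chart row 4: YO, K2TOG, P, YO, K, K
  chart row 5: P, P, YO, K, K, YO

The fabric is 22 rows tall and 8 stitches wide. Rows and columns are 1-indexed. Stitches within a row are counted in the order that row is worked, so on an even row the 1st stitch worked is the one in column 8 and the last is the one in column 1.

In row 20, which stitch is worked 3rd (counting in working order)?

Stitch:
YO

Derivation:
Row 20: (20-1) mod 5 = 4, so use chart row 5. Even row -> WS.
Chart row 5 tiled across columns 1-8: P P YO K K YO P P
Wrong side: read the tiled row from column 8 down to 1 and exchange K with P (leave YO, K2TOG).
Row 20 as worked: K K YO P P YO K K
Counting 3 along the worked row gives YO.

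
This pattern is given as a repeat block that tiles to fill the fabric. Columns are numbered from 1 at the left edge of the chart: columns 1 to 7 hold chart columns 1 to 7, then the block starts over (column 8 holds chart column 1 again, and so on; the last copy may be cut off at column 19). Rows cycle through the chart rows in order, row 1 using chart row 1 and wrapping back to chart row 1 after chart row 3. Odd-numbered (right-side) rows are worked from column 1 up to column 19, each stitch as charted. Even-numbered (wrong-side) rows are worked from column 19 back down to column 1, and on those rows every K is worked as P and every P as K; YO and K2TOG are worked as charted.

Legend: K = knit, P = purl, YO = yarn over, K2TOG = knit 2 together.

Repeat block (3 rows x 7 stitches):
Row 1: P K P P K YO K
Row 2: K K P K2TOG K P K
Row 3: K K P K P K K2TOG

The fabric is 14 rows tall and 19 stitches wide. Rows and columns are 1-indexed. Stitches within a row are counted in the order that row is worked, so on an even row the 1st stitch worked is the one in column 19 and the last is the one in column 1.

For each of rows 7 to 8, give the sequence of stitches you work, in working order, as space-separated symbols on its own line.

Row 7: chart row 1, RS - tile across columns 1-19 and work as-is.
Row 8: chart row 2, WS - tiled (columns 1-19): K K P K2TOG K P K K K P K2TOG K P K K K P K2TOG K; work from column 19 back to 1 with K<->P swapped.

== ROWS AS WORKED ==
P K P P K YO K P K P P K YO K P K P P K
P K2TOG K P P P K P K2TOG K P P P K P K2TOG K P P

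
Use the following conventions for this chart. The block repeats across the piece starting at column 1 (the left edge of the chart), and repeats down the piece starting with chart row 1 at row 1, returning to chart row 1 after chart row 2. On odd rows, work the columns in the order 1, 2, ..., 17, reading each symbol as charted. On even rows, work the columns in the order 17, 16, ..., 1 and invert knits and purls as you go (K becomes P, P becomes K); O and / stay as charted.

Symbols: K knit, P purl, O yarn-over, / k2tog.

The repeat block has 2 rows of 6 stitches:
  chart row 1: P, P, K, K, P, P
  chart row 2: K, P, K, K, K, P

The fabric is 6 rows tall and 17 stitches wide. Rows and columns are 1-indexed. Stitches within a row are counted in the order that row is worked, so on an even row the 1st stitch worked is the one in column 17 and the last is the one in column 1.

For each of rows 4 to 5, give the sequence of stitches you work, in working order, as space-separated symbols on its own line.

Row 4: chart row 2, WS - tiled (columns 1-17): K P K K K P K P K K K P K P K K K; work from column 17 back to 1 with K<->P swapped.
Row 5: chart row 1, RS - tile across columns 1-17 and work as-is.

Rows as worked:
P P P K P K P P P K P K P P P K P
P P K K P P P P K K P P P P K K P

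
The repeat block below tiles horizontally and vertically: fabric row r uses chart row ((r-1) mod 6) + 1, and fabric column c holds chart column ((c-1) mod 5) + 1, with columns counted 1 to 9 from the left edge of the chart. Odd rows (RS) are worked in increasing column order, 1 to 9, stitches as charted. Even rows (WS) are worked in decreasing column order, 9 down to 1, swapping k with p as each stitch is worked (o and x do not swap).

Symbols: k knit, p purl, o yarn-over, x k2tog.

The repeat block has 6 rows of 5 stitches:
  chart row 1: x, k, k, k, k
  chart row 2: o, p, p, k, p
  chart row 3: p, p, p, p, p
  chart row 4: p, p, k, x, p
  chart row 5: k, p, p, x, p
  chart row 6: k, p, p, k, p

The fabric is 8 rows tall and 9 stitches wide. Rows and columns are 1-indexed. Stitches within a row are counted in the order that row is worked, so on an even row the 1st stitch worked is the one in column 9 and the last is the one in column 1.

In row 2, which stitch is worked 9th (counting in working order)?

Stitch:
o

Derivation:
Row 2 uses chart row ((2-1) mod 6)+1 = 2. Row 2 is even, so WS.
Chart row 2 tiled across columns 1-9: o p p k p o p p k
Wrong side: read the tiled row from column 9 down to 1 and exchange k with p (leave o, x).
Row 2 as worked: p k k o k p k k o
Counting 9 along the worked row gives o.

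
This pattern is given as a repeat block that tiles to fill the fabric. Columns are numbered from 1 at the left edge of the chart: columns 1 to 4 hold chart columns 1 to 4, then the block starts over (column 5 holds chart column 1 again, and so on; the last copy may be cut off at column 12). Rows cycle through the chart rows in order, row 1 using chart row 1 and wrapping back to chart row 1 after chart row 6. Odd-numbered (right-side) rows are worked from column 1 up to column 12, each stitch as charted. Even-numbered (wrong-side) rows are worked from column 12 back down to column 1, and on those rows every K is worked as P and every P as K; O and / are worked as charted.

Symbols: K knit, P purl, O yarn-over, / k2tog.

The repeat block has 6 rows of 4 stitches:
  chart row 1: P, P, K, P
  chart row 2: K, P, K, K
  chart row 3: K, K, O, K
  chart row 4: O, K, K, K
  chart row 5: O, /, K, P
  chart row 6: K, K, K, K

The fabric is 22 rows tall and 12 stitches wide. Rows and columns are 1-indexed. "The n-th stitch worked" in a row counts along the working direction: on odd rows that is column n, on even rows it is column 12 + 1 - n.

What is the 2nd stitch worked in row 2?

Row 2: (2-1) mod 6 = 1, so use chart row 2. Even row -> WS.
Chart row 2 tiled across columns 1-12: K P K K K P K K K P K K
WS row: flip the tiled sequence (start at column 12) and apply K<->P; O and / stay.
Row 2 as worked: P P K P P P K P P P K P
Stitch 2 in working order -> P

Stitch:
P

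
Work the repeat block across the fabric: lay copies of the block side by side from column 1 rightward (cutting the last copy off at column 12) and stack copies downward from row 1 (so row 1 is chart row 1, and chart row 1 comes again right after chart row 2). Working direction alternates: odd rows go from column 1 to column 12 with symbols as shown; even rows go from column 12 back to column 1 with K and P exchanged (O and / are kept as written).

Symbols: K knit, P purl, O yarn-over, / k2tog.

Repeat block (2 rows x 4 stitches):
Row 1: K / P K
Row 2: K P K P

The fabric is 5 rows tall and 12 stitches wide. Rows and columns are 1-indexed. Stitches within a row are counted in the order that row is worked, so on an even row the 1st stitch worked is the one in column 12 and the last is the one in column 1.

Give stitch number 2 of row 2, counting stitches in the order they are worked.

Row 2: (2-1) mod 2 = 1, so use chart row 2. Even row -> WS.
Chart row 2 tiled across columns 1-12: K P K P K P K P K P K P
Wrong side: read the tiled row from column 12 down to 1 and exchange K with P (leave O, /).
Row 2 as worked: K P K P K P K P K P K P
Counting 2 along the worked row gives P.

Stitch:
P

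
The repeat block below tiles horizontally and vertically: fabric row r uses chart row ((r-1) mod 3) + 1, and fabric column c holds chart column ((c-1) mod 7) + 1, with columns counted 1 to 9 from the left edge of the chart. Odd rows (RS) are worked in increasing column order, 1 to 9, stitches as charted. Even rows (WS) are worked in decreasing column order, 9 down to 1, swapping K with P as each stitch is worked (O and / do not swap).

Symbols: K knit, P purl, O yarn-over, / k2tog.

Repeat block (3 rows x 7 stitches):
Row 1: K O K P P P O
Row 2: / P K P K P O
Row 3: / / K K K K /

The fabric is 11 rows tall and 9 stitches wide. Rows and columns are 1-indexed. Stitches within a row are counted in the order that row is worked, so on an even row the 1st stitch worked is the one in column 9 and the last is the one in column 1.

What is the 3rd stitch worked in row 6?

== STITCH ==
/

Derivation:
Row 6 uses chart row ((6-1) mod 3)+1 = 3. Row 6 is even, so WS.
Chart row 3 tiled across columns 1-9: / / K K K K / / /
Wrong side: read the tiled row from column 9 down to 1 and exchange K with P (leave O, /).
Row 6 as worked: / / / P P P P / /
The 3rd stitch worked is /.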